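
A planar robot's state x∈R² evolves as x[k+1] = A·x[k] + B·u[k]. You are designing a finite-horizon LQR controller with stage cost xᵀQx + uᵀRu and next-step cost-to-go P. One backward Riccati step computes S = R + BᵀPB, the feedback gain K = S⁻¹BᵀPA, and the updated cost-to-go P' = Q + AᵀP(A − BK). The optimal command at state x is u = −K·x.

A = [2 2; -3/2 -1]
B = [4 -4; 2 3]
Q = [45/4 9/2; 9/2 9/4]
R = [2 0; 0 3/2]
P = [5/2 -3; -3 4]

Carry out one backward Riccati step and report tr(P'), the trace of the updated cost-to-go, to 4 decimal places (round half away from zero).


BᵀP = [4.0000 -4.0000; -19.0000 24.0000]
S = R + BᵀPB = [2 0; 0 3/2] + [8.0000 -28.0000; -28.0000 148.0000] = [10.0000 -28.0000; -28.0000 149.5000]
BᵀPA = [14.0000 12.0000; -74.0000 -62.0000]
K = S⁻¹·BᵀPA = [0.0295 0.0816; -0.4895 -0.3994]
A−BK = [-0.0759 0.0759; -0.0907 0.0352]
AᵀP(A−BK) = [0.3671 0.2996; 0.2996 0.2560]
P' = Q + AᵀP(A−BK) = [11.6171 4.7996; 4.7996 2.5060]
tr(P') = 14.1231

14.1231


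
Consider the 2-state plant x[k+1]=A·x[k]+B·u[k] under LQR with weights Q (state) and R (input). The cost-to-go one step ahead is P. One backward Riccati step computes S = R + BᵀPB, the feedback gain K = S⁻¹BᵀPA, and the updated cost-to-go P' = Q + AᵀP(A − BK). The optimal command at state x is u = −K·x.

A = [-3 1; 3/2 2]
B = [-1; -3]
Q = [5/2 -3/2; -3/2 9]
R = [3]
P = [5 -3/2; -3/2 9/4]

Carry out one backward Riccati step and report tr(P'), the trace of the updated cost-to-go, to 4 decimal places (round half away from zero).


74.6656

BᵀP = [-0.5000 -5.2500]
S = R + BᵀPB = [3] + [16.2500] = [19.2500]
BᵀPA = [-6.3750 -11.0000]
K = S⁻¹·BᵀPA = [-0.3312 -0.5714]
A−BK = [-3.3312 0.4286; 0.5065 0.2857]
AᵀP(A−BK) = [61.4513 -5.1429; -5.1429 1.7143]
P' = Q + AᵀP(A−BK) = [63.9513 -6.6429; -6.6429 10.7143]
tr(P') = 74.6656


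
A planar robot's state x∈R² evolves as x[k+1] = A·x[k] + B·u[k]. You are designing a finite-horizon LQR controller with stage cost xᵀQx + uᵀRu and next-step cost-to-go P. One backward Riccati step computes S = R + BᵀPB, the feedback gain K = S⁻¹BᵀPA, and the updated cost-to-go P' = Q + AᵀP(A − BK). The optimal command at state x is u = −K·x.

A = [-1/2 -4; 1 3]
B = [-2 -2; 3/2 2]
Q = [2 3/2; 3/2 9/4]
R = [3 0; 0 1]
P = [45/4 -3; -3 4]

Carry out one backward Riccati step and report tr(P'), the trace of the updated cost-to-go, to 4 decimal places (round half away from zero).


BᵀP = [-27.0000 12.0000; -28.5000 14.0000]
S = R + BᵀPB = [3 0; 0 1] + [72.0000 78.0000; 78.0000 85.0000] = [75.0000 78.0000; 78.0000 86.0000]
BᵀPA = [25.5000 144.0000; 28.2500 156.0000]
K = S⁻¹·BᵀPA = [-0.0287 0.5902; 0.3545 1.2787]
A−BK = [0.1516 -0.2623; 0.3340 -0.4426]
AᵀP(A−BK) = [0.5292 -0.1721; -0.1721 3.5410]
P' = Q + AᵀP(A−BK) = [2.5292 1.3279; 1.3279 5.7910]
tr(P') = 8.3202

8.3202


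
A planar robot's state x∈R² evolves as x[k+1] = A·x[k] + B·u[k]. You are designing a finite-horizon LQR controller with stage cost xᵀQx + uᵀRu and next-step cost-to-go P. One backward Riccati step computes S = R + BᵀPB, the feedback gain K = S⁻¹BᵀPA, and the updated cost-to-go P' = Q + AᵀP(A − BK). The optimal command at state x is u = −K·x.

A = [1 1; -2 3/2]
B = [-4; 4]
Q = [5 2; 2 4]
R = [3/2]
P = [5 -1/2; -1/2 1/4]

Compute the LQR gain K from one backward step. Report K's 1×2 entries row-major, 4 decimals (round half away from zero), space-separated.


BᵀP = [-22.0000 3.0000]
S = R + BᵀPB = [3/2] + [100.0000] = [101.5000]
BᵀPA = [-28.0000 -17.5000]
K = S⁻¹·BᵀPA = [-0.2759 -0.1724]
A−BK = [-0.1034 0.3103; -0.8966 2.1897]
AᵀP(A−BK) = [0.2759 -0.3276; -0.3276 1.0453]
P' = Q + AᵀP(A−BK) = [5.2759 1.6724; 1.6724 5.0453]
tr(P') = 10.3211

-0.2759 -0.1724


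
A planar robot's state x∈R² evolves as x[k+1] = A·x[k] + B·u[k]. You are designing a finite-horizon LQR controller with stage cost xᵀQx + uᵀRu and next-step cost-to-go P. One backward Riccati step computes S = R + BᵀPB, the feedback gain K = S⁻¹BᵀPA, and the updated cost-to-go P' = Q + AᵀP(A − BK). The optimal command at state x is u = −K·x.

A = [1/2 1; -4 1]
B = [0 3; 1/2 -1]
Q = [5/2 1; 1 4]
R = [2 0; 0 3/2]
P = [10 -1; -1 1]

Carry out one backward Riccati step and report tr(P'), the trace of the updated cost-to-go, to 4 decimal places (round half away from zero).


BᵀP = [-0.5000 0.5000; 31.0000 -4.0000]
S = R + BᵀPB = [2 0; 0 3/2] + [0.2500 -2.0000; -2.0000 97.0000] = [2.2500 -2.0000; -2.0000 98.5000]
BᵀPA = [-2.2500 0.0000; 31.5000 27.0000]
K = S⁻¹·BᵀPA = [-0.7289 0.2481; 0.3050 0.2791]
A−BK = [-0.4150 0.1626; -3.3306 1.1551]
AᵀP(A−BK) = [11.2526 -3.7349; -3.7349 1.4630]
P' = Q + AᵀP(A−BK) = [13.7526 -2.7349; -2.7349 5.4630]
tr(P') = 19.2155

19.2155


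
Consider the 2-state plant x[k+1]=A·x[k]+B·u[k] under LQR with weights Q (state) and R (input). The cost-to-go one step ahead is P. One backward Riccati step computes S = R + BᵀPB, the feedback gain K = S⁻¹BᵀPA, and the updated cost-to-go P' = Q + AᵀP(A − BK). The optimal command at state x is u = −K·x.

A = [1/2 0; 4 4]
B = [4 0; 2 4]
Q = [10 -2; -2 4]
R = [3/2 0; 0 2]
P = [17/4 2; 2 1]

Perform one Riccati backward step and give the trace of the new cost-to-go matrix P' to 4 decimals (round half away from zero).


15.2214

BᵀP = [21.0000 10.0000; 8.0000 4.0000]
S = R + BᵀPB = [3/2 0; 0 2] + [104.0000 40.0000; 40.0000 16.0000] = [105.5000 40.0000; 40.0000 18.0000]
BᵀPA = [50.5000 40.0000; 20.0000 16.0000]
K = S⁻¹·BᵀPA = [0.3645 0.2676; 0.3010 0.2943]
A−BK = [-0.9582 -1.0702; 2.0669 2.2876]
AᵀP(A−BK) = [0.6327 0.6020; 0.6020 0.5886]
P' = Q + AᵀP(A−BK) = [10.6327 -1.3980; -1.3980 4.5886]
tr(P') = 15.2214


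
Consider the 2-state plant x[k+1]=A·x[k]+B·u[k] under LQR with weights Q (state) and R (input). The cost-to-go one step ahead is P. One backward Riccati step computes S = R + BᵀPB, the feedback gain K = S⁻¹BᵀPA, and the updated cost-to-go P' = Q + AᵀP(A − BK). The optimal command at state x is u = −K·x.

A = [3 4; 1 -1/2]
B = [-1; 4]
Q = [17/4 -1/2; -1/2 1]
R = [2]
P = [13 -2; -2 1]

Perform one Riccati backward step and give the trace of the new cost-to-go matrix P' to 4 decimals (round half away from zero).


BᵀP = [-21.0000 6.0000]
S = R + BᵀPB = [2] + [45.0000] = [47.0000]
BᵀPA = [-57.0000 -87.0000]
K = S⁻¹·BᵀPA = [-1.2128 -1.8511]
A−BK = [1.7872 2.1489; 5.8511 6.9043]
AᵀP(A−BK) = [36.8723 44.9894; 44.9894 55.2074]
P' = Q + AᵀP(A−BK) = [41.1223 44.4894; 44.4894 56.2074]
tr(P') = 97.3298

97.3298


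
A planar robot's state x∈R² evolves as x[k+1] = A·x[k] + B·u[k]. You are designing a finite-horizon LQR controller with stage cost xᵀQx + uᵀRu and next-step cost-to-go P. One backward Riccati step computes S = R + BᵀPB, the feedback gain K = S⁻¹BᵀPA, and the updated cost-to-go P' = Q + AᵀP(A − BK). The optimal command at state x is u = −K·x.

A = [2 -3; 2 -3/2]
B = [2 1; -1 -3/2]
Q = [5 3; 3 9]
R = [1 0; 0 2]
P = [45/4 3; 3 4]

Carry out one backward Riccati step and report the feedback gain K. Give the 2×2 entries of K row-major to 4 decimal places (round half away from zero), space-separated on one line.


1.9286 -2.4000 -1.8357 1.8000

BᵀP = [19.5000 2.0000; 6.7500 -3.0000]
S = R + BᵀPB = [1 0; 0 2] + [37.0000 16.5000; 16.5000 11.2500] = [38.0000 16.5000; 16.5000 13.2500]
BᵀPA = [43.0000 -61.5000; 7.5000 -15.7500]
K = S⁻¹·BᵀPA = [1.9286 -2.4000; -1.8357 1.8000]
A−BK = [-0.0216 0.0000; 1.1751 -1.2000]
AᵀP(A−BK) = [15.8357 -16.8000; -16.8000 18.0000]
P' = Q + AᵀP(A−BK) = [20.8357 -13.8000; -13.8000 27.0000]
tr(P') = 47.8357


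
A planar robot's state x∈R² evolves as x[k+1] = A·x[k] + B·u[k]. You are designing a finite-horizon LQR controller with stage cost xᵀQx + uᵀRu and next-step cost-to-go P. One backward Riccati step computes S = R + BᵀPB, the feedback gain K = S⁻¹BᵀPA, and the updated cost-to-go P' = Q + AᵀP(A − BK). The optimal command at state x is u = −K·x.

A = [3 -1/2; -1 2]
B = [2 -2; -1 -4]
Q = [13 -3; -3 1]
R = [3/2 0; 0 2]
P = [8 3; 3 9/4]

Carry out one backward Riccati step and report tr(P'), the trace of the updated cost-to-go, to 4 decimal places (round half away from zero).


17.1692

BᵀP = [13.0000 3.7500; -28.0000 -15.0000]
S = R + BᵀPB = [3/2 0; 0 2] + [22.2500 -41.0000; -41.0000 116.0000] = [23.7500 -41.0000; -41.0000 118.0000]
BᵀPA = [35.2500 1.0000; -69.0000 -16.0000]
K = S⁻¹·BᵀPA = [1.1864 -0.4797; -0.1725 -0.3023]
A−BK = [0.2822 -0.1451; -0.5038 0.3112]
AᵀP(A−BK) = [2.5259 -0.9469; -0.9469 0.6433]
P' = Q + AᵀP(A−BK) = [15.5259 -3.9469; -3.9469 1.6433]
tr(P') = 17.1692


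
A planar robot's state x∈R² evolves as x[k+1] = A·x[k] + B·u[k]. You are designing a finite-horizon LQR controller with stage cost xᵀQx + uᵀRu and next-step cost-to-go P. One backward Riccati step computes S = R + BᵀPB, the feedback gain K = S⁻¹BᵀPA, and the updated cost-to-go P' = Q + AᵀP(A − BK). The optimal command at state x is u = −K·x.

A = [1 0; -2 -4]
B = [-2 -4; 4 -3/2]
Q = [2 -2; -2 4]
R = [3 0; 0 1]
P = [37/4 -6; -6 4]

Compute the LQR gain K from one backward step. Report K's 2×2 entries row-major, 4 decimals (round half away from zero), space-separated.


BᵀP = [-42.5000 28.0000; -28.0000 18.0000]
S = R + BᵀPB = [3 0; 0 1] + [197.0000 128.0000; 128.0000 85.0000] = [200.0000 128.0000; 128.0000 86.0000]
BᵀPA = [-98.5000 -112.0000; -64.0000 -72.0000]
K = S⁻¹·BᵀPA = [-0.3419 -0.5098; -0.2353 -0.0784]
A−BK = [-0.6250 -1.3333; -0.9853 -2.0784]
AᵀP(A−BK) = [0.5129 0.7647; 0.7647 1.2549]
P' = Q + AᵀP(A−BK) = [2.5129 -1.2353; -1.2353 5.2549]
tr(P') = 7.7678

-0.3419 -0.5098 -0.2353 -0.0784


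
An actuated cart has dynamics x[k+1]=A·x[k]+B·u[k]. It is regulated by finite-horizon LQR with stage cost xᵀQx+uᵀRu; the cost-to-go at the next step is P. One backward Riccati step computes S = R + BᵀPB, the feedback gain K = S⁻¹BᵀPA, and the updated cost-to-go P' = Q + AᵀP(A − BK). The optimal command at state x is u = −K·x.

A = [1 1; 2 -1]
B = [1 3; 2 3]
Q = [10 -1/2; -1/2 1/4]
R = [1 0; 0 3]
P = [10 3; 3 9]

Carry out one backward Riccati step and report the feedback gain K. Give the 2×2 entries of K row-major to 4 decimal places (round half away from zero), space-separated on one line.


0.7984 -1.3024 0.0981 0.6472

BᵀP = [16.0000 21.0000; 39.0000 36.0000]
S = R + BᵀPB = [1 0; 0 3] + [58.0000 111.0000; 111.0000 225.0000] = [59.0000 111.0000; 111.0000 228.0000]
BᵀPA = [58.0000 -5.0000; 111.0000 3.0000]
K = S⁻¹·BᵀPA = [0.7984 -1.3024; 0.0981 0.6472]
A−BK = [-0.0928 0.3607; 0.1088 -0.3369]
AᵀP(A−BK) = [0.7984 -1.3024; -1.3024 4.5464]
P' = Q + AᵀP(A−BK) = [10.7984 -1.8024; -1.8024 4.7964]
tr(P') = 15.5948


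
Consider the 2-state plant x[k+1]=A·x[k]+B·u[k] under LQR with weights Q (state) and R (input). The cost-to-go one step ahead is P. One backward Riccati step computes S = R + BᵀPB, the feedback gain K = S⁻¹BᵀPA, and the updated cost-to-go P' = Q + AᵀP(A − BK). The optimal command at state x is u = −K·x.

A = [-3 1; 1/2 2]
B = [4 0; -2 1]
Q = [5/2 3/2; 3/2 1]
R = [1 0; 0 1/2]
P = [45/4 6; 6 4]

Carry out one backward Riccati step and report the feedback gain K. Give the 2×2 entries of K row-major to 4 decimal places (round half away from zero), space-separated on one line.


BᵀP = [33.0000 16.0000; 6.0000 4.0000]
S = R + BᵀPB = [1 0; 0 1/2] + [100.0000 16.0000; 16.0000 4.0000] = [101.0000 16.0000; 16.0000 4.5000]
BᵀPA = [-91.0000 65.0000; -16.0000 14.0000]
K = S⁻¹·BᵀPA = [-0.7733 0.3451; -0.8060 1.8841]
A−BK = [0.0932 -0.3804; -0.2406 0.8060]
AᵀP(A−BK) = [0.9830 -1.2009; -1.2009 2.4414]
P' = Q + AᵀP(A−BK) = [3.4830 0.2991; 0.2991 3.4414]
tr(P') = 6.9244

-0.7733 0.3451 -0.8060 1.8841


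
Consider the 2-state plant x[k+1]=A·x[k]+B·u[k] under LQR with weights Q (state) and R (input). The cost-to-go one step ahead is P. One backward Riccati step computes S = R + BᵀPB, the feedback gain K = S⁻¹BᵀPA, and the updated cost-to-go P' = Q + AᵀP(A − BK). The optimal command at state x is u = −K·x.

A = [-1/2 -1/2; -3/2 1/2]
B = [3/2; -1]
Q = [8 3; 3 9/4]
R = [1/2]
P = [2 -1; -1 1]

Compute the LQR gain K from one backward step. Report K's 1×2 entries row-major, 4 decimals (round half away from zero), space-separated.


BᵀP = [4.0000 -2.5000]
S = R + BᵀPB = [1/2] + [8.5000] = [9.0000]
BᵀPA = [1.7500 -3.2500]
K = S⁻¹·BᵀPA = [0.1944 -0.3611]
A−BK = [-0.7917 0.0417; -1.3056 0.1389]
AᵀP(A−BK) = [0.9097 -0.1181; -0.1181 0.0764]
P' = Q + AᵀP(A−BK) = [8.9097 2.8819; 2.8819 2.3264]
tr(P') = 11.2361

0.1944 -0.3611


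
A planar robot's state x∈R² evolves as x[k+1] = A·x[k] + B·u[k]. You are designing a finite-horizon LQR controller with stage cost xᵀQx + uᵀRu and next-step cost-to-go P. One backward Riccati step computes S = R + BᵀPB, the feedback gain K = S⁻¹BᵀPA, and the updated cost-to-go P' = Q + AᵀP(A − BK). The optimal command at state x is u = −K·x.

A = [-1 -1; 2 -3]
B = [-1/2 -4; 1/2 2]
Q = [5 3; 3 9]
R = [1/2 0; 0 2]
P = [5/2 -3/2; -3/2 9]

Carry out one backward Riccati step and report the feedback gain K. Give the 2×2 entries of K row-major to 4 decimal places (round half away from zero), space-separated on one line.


BᵀP = [-2.0000 5.2500; -13.0000 24.0000]
S = R + BᵀPB = [1/2 0; 0 2] + [3.6250 18.5000; 18.5000 100.0000] = [4.1250 18.5000; 18.5000 102.0000]
BᵀPA = [12.5000 -13.7500; 61.0000 -59.0000]
K = S⁻¹·BᵀPA = [1.8662 -3.9618; 0.2596 0.1401]
A−BK = [0.9713 -2.4204; 0.5478 -1.2994]
AᵀP(A−BK) = [5.3392 -12.0255; -12.0255 28.2930]
P' = Q + AᵀP(A−BK) = [10.3392 -9.0255; -9.0255 37.2930]
tr(P') = 47.6322

1.8662 -3.9618 0.2596 0.1401


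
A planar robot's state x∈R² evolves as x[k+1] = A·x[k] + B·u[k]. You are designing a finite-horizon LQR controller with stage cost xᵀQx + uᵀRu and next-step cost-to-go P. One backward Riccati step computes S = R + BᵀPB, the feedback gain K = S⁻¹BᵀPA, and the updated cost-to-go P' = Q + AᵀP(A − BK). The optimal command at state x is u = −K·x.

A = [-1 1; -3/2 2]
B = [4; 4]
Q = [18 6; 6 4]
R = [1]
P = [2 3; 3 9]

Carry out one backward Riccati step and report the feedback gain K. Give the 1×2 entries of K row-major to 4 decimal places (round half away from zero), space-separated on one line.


-0.3370 0.4249

BᵀP = [20.0000 48.0000]
S = R + BᵀPB = [1] + [272.0000] = [273.0000]
BᵀPA = [-92.0000 116.0000]
K = S⁻¹·BᵀPA = [-0.3370 0.4249]
A−BK = [0.3480 -0.6996; -0.1520 0.3004]
AᵀP(A−BK) = [0.2463 -0.4084; -0.4084 0.7106]
P' = Q + AᵀP(A−BK) = [18.2463 5.5916; 5.5916 4.7106]
tr(P') = 22.9570


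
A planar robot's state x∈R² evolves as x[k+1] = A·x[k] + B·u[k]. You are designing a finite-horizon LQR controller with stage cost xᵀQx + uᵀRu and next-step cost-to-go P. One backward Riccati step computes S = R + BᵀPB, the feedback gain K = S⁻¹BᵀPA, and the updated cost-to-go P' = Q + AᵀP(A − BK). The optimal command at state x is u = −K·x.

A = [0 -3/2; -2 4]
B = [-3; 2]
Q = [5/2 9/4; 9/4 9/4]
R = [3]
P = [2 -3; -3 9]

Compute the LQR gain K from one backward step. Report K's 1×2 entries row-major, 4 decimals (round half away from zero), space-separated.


-0.5806 1.3548

BᵀP = [-12.0000 27.0000]
S = R + BᵀPB = [3] + [90.0000] = [93.0000]
BᵀPA = [-54.0000 126.0000]
K = S⁻¹·BᵀPA = [-0.5806 1.3548]
A−BK = [-1.7419 2.5645; -0.8387 1.2903]
AᵀP(A−BK) = [4.6452 -7.8387; -7.8387 13.7903]
P' = Q + AᵀP(A−BK) = [7.1452 -5.5887; -5.5887 16.0403]
tr(P') = 23.1855


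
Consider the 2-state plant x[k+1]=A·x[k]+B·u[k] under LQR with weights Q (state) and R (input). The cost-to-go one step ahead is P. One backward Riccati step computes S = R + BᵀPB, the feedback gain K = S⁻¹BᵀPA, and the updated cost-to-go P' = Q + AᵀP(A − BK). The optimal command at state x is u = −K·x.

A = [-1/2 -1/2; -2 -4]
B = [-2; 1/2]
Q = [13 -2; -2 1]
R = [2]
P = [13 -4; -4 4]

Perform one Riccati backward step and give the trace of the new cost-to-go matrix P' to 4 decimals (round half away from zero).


BᵀP = [-28.0000 10.0000]
S = R + BᵀPB = [2] + [61.0000] = [63.0000]
BᵀPA = [-6.0000 -26.0000]
K = S⁻¹·BᵀPA = [-0.0952 -0.4127]
A−BK = [-0.6905 -1.3254; -1.9524 -3.7937]
AᵀP(A−BK) = [10.6786 20.7738; 20.7738 40.5198]
P' = Q + AᵀP(A−BK) = [23.6786 18.7738; 18.7738 41.5198]
tr(P') = 65.1984

65.1984


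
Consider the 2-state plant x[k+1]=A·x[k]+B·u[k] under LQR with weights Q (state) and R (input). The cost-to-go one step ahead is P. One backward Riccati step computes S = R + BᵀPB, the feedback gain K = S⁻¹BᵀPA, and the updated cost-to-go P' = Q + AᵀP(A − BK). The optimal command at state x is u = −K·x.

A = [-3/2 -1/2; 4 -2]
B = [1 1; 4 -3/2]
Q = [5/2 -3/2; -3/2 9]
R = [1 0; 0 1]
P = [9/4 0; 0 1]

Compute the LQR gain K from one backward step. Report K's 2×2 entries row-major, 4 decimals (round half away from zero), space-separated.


0.3734 -0.4700 -1.4500 0.0204

BᵀP = [2.2500 4.0000; 2.2500 -1.5000]
S = R + BᵀPB = [1 0; 0 1] + [18.2500 -3.7500; -3.7500 4.5000] = [19.2500 -3.7500; -3.7500 5.5000]
BᵀPA = [12.6250 -9.1250; -9.3750 1.8750]
K = S⁻¹·BᵀPA = [0.3734 -0.4700; -1.4500 0.0204]
A−BK = [-0.4234 -0.0504; 0.3315 -0.0892]
AᵀP(A−BK) = [2.7551 -0.1867; -0.1867 0.2350]
P' = Q + AᵀP(A−BK) = [5.2551 -1.6867; -1.6867 9.2350]
tr(P') = 14.4901


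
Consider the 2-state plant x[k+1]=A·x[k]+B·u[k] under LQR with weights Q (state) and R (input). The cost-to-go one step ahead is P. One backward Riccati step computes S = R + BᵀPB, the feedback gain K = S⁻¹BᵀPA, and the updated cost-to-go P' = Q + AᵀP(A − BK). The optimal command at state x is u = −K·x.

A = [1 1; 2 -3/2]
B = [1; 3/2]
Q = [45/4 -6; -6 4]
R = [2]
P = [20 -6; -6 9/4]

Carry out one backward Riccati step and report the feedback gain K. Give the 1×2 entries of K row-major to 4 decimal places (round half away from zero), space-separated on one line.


BᵀP = [11.0000 -2.6250]
S = R + BᵀPB = [2] + [7.0625] = [9.0625]
BᵀPA = [5.7500 14.9375]
K = S⁻¹·BᵀPA = [0.6345 1.6483]
A−BK = [0.3655 -0.6483; 1.0483 -3.9724]
AᵀP(A−BK) = [1.3517 0.7724; 0.7724 18.4414]
P' = Q + AᵀP(A−BK) = [12.6017 -5.2276; -5.2276 22.4414]
tr(P') = 35.0431

0.6345 1.6483


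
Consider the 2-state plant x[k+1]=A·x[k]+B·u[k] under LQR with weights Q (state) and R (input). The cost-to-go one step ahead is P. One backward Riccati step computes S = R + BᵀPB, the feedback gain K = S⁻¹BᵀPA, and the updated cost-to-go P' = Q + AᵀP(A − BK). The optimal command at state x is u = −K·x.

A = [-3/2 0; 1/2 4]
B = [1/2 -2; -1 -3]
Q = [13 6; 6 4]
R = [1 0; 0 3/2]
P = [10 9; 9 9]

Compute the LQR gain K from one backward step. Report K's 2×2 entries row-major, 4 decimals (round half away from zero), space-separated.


-0.4866 -0.8099 0.2536 -0.7054

BᵀP = [-4.0000 -4.5000; -47.0000 -45.0000]
S = R + BᵀPB = [1 0; 0 3/2] + [2.5000 21.5000; 21.5000 229.0000] = [3.5000 21.5000; 21.5000 230.5000]
BᵀPA = [3.7500 -18.0000; 48.0000 -180.0000]
K = S⁻¹·BᵀPA = [-0.4866 -0.8099; 0.2536 -0.7054]
A−BK = [-0.7495 -1.0058; 0.7743 1.0740]
AᵀP(A−BK) = [0.9005 0.8948; 0.8948 2.4557]
P' = Q + AᵀP(A−BK) = [13.9005 6.8948; 6.8948 6.4557]
tr(P') = 20.3562


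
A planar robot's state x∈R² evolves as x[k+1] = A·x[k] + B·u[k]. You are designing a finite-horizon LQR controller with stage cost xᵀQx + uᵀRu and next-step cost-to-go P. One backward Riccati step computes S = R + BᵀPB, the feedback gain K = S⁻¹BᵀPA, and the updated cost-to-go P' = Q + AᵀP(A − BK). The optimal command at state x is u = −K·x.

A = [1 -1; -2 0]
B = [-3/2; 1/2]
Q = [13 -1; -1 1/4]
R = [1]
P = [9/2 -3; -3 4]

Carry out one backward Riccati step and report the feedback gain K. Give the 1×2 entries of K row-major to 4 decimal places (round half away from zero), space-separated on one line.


BᵀP = [-8.2500 6.5000]
S = R + BᵀPB = [1] + [15.6250] = [16.6250]
BᵀPA = [-21.2500 8.2500]
K = S⁻¹·BᵀPA = [-1.2782 0.4962]
A−BK = [-0.9173 -0.2556; -1.3609 -0.2481]
AᵀP(A−BK) = [5.3383 0.0451; 0.0451 0.4060]
P' = Q + AᵀP(A−BK) = [18.3383 -0.9549; -0.9549 0.6560]
tr(P') = 18.9944

-1.2782 0.4962


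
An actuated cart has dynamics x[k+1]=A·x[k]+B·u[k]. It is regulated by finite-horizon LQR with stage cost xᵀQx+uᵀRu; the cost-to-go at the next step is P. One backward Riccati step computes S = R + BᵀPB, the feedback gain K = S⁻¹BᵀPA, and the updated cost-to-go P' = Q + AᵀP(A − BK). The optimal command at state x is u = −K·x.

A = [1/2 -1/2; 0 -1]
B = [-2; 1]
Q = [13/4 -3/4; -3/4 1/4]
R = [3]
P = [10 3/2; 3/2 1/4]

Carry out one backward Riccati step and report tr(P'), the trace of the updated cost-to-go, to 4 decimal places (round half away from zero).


4.0872

BᵀP = [-18.5000 -2.7500]
S = R + BᵀPB = [3] + [34.2500] = [37.2500]
BᵀPA = [-9.2500 12.0000]
K = S⁻¹·BᵀPA = [-0.2483 0.3221]
A−BK = [0.0034 0.1443; 0.2483 -1.3221]
AᵀP(A−BK) = [0.2030 -0.2701; -0.2701 0.3842]
P' = Q + AᵀP(A−BK) = [3.4530 -1.0201; -1.0201 0.6342]
tr(P') = 4.0872


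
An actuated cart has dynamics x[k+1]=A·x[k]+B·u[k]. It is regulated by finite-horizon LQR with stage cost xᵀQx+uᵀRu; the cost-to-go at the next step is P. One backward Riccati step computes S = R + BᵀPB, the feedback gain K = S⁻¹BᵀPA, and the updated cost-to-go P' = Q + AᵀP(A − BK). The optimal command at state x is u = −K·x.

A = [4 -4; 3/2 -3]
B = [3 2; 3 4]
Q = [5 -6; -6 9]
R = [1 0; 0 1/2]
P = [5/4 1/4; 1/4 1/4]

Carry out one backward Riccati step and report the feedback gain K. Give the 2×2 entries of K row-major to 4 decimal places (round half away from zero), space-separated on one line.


0.9405 -0.8333 0.1587 -0.4444

BᵀP = [4.5000 1.5000; 3.5000 1.5000]
S = R + BᵀPB = [1 0; 0 1/2] + [18.0000 15.0000; 15.0000 13.0000] = [19.0000 15.0000; 15.0000 13.5000]
BᵀPA = [20.2500 -22.5000; 16.2500 -18.5000]
K = S⁻¹·BᵀPA = [0.9405 -0.8333; 0.1587 -0.4444]
A−BK = [0.8611 -0.6111; -1.9563 1.2778]
AᵀP(A−BK) = [1.9385 -1.5278; -1.5278 1.2778]
P' = Q + AᵀP(A−BK) = [6.9385 -7.5278; -7.5278 10.2778]
tr(P') = 17.2163


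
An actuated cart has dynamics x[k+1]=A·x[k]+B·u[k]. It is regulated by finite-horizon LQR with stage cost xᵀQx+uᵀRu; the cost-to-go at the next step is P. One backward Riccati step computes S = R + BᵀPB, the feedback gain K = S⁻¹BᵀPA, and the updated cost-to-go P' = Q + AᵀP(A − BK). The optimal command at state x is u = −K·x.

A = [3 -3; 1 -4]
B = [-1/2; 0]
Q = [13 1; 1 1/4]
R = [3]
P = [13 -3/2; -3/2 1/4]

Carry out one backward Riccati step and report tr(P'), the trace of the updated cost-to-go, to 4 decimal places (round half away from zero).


106.6900

BᵀP = [-6.5000 0.7500]
S = R + BᵀPB = [3] + [3.2500] = [6.2500]
BᵀPA = [-18.7500 16.5000]
K = S⁻¹·BᵀPA = [-3.0000 2.6400]
A−BK = [1.5000 -1.6800; 1.0000 -4.0000]
AᵀP(A−BK) = [52.0000 -46.0000; -46.0000 41.4400]
P' = Q + AᵀP(A−BK) = [65.0000 -45.0000; -45.0000 41.6900]
tr(P') = 106.6900


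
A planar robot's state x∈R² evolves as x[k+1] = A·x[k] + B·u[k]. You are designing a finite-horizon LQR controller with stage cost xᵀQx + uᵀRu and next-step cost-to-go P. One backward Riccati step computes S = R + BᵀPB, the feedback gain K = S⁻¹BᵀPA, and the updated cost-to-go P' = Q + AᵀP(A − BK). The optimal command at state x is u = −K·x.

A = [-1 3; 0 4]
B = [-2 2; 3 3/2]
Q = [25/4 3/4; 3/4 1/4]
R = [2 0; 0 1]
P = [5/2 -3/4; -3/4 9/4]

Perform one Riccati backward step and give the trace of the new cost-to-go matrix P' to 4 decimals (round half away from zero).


10.1861

BᵀP = [-7.2500 8.2500; 3.8750 1.8750]
S = R + BᵀPB = [2 0; 0 1] + [39.2500 -2.1250; -2.1250 10.5625] = [41.2500 -2.1250; -2.1250 11.5625]
BᵀPA = [7.2500 11.2500; -3.8750 19.1250]
K = S⁻¹·BᵀPA = [0.1600 0.3614; -0.3057 1.7205]
A−BK = [-0.0685 0.2818; -0.0214 0.3352]
AᵀP(A−BK) = [0.1552 -0.4530; -0.4530 3.5308]
P' = Q + AᵀP(A−BK) = [6.4052 0.2970; 0.2970 3.7808]
tr(P') = 10.1861


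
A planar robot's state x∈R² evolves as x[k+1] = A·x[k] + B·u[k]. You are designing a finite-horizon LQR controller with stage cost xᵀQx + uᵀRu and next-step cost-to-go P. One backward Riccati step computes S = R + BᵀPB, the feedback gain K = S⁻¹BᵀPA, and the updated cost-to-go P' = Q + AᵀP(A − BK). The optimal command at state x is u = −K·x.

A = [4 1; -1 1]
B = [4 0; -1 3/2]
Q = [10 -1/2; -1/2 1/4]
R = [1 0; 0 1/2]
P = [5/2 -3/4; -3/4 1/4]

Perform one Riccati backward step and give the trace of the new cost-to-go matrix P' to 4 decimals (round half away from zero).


BᵀP = [10.7500 -3.2500; -1.1250 0.3750]
S = R + BᵀPB = [1 0; 0 1/2] + [46.2500 -4.8750; -4.8750 0.5625] = [47.2500 -4.8750; -4.8750 1.0625]
BᵀPA = [46.2500 7.5000; -4.8750 -0.7500]
K = S⁻¹·BᵀPA = [0.9598 0.1631; -0.1844 0.0426]
A−BK = [0.1608 0.3475; 0.2364 1.0993]
AᵀP(A−BK) = [0.9598 0.1631; 0.1631 0.0585]
P' = Q + AᵀP(A−BK) = [10.9598 -0.3369; -0.3369 0.3085]
tr(P') = 11.2683

11.2683


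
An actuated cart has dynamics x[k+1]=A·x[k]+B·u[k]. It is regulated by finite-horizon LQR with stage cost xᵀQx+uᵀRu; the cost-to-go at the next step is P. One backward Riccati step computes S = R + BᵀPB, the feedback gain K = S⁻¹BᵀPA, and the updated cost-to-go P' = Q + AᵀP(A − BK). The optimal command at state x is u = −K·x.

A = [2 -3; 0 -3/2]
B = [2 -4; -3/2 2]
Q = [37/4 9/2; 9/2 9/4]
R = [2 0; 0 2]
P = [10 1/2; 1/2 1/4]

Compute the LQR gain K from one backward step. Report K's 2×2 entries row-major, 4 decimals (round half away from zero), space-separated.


0.1497 -0.1608 -0.4301 0.6908

BᵀP = [19.2500 0.6250; -39.0000 -1.5000]
S = R + BᵀPB = [2 0; 0 2] + [37.5625 -75.7500; -75.7500 153.0000] = [39.5625 -75.7500; -75.7500 155.0000]
BᵀPA = [38.5000 -58.6875; -78.0000 119.2500]
K = S⁻¹·BᵀPA = [0.1497 -0.1608; -0.4301 0.6908]
A−BK = [-0.0197 0.0847; 1.0847 -3.1227]
AᵀP(A−BK) = [0.6914 -1.4291; -1.4291 3.2512]
P' = Q + AᵀP(A−BK) = [9.9414 3.0709; 3.0709 5.5012]
tr(P') = 15.4426


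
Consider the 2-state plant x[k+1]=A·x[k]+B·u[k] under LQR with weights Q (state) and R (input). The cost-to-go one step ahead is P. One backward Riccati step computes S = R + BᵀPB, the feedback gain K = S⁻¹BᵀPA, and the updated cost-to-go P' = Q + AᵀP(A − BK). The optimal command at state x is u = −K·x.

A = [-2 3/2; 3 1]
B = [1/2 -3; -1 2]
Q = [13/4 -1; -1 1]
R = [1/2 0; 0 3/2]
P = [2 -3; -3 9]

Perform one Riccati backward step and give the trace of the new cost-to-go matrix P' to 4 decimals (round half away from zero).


BᵀP = [4.0000 -10.5000; -12.0000 27.0000]
S = R + BᵀPB = [1/2 0; 0 3/2] + [12.5000 -33.0000; -33.0000 90.0000] = [13.0000 -33.0000; -33.0000 91.5000]
BᵀPA = [-39.5000 -4.5000; 105.0000 9.0000]
K = S⁻¹·BᵀPA = [-1.4851 -1.1418; 0.6119 -0.3134]
A−BK = [0.5784 1.1306; 0.2910 0.4851]
AᵀP(A−BK) = [2.0858 1.3097; 1.3097 2.1828]
P' = Q + AᵀP(A−BK) = [5.3358 0.3097; 0.3097 3.1828]
tr(P') = 8.5187

8.5187


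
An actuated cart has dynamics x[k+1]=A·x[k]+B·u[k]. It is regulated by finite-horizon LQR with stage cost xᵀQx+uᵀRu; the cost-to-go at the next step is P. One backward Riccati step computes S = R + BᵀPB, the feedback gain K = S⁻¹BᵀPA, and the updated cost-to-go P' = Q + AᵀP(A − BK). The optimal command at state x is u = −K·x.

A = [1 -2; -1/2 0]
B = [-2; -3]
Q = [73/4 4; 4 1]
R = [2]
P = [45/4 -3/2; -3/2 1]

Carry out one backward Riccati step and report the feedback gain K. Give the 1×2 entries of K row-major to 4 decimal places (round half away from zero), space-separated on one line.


-0.4737 0.9474

BᵀP = [-18.0000 0.0000]
S = R + BᵀPB = [2] + [36.0000] = [38.0000]
BᵀPA = [-18.0000 36.0000]
K = S⁻¹·BᵀPA = [-0.4737 0.9474]
A−BK = [0.0526 -0.1053; -1.9211 2.8421]
AᵀP(A−BK) = [4.4737 -6.9474; -6.9474 10.8947]
P' = Q + AᵀP(A−BK) = [22.7237 -2.9474; -2.9474 11.8947]
tr(P') = 34.6184


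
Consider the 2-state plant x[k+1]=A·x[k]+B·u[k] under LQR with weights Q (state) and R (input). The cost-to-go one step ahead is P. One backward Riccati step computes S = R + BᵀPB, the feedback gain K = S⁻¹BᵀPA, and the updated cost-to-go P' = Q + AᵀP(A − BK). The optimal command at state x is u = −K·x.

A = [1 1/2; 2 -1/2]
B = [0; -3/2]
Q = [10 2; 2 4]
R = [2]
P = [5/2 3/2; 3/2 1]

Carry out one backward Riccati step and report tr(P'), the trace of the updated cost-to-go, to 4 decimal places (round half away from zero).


BᵀP = [-2.2500 -1.5000]
S = R + BᵀPB = [2] + [2.2500] = [4.2500]
BᵀPA = [-5.2500 -0.3750]
K = S⁻¹·BᵀPA = [-1.2353 -0.0882]
A−BK = [1.0000 0.5000; 0.1471 -0.6324]
AᵀP(A−BK) = [6.0147 0.5368; 0.5368 0.0919]
P' = Q + AᵀP(A−BK) = [16.0147 2.5368; 2.5368 4.0919]
tr(P') = 20.1066

20.1066


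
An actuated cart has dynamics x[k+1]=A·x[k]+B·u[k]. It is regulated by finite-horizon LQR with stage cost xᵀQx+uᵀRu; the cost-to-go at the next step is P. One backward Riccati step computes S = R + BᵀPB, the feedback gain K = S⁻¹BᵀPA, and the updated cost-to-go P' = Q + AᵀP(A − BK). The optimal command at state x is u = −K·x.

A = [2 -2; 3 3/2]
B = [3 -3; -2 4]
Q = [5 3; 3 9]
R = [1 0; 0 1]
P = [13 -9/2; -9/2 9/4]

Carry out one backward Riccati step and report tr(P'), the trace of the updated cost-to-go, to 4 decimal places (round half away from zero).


BᵀP = [48.0000 -18.0000; -57.0000 22.5000]
S = R + BᵀPB = [1 0; 0 1] + [180.0000 -216.0000; -216.0000 261.0000] = [181.0000 -216.0000; -216.0000 262.0000]
BᵀPA = [42.0000 -123.0000; -46.5000 147.7500]
K = S⁻¹·BᵀPA = [1.2533 -0.4073; 0.8557 0.2281]
A−BK = [0.8074 -0.0937; 2.0836 -0.2272]
AᵀP(A−BK) = [5.4050 -0.6598; -0.6598 0.2566]
P' = Q + AᵀP(A−BK) = [10.4050 2.3402; 2.3402 9.2566]
tr(P') = 19.6616

19.6616


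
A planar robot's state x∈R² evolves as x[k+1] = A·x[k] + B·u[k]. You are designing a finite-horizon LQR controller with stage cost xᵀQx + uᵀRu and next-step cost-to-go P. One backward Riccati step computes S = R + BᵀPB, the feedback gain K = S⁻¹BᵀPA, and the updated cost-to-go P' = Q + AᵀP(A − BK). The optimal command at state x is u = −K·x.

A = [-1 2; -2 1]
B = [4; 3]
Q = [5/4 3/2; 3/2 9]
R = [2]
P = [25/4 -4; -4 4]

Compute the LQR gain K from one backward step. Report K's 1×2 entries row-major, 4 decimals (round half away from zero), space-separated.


-0.1190 0.5238

BᵀP = [13.0000 -4.0000]
S = R + BᵀPB = [2] + [40.0000] = [42.0000]
BᵀPA = [-5.0000 22.0000]
K = S⁻¹·BᵀPA = [-0.1190 0.5238]
A−BK = [-0.5238 -0.0952; -1.6429 -0.5714]
AᵀP(A−BK) = [5.6548 2.1190; 2.1190 1.4762]
P' = Q + AᵀP(A−BK) = [6.9048 3.6190; 3.6190 10.4762]
tr(P') = 17.3810


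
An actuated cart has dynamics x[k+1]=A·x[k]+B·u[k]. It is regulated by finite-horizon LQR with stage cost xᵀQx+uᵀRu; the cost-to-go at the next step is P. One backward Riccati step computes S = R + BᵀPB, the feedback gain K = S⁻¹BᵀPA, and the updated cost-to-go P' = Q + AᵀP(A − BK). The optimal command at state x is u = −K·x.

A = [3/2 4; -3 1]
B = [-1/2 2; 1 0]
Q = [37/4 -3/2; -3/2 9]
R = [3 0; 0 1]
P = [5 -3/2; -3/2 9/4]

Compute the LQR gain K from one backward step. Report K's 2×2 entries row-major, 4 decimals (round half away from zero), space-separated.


-1.1827 0.2212 0.6923 1.8462

BᵀP = [-4.0000 3.0000; 10.0000 -3.0000]
S = R + BᵀPB = [3 0; 0 1] + [5.0000 -8.0000; -8.0000 20.0000] = [8.0000 -8.0000; -8.0000 21.0000]
BᵀPA = [-15.0000 -13.0000; 24.0000 37.0000]
K = S⁻¹·BᵀPA = [-1.1827 0.2212; 0.6923 1.8462]
A−BK = [-0.4760 0.4183; -1.8173 0.7788]
AᵀP(A−BK) = [10.6442 -1.9904; -1.9904 4.8173]
P' = Q + AᵀP(A−BK) = [19.8942 -3.4904; -3.4904 13.8173]
tr(P') = 33.7115


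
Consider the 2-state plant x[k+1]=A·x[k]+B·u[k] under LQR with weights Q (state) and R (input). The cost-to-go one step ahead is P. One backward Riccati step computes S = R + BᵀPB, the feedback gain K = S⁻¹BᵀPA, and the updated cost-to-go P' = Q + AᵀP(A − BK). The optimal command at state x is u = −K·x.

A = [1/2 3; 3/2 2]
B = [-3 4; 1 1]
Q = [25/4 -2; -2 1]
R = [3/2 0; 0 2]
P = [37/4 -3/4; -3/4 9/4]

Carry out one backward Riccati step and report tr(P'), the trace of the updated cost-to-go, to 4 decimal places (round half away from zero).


11.7338

BᵀP = [-28.5000 4.5000; 36.2500 -0.7500]
S = R + BᵀPB = [3/2 0; 0 2] + [90.0000 -109.5000; -109.5000 144.2500] = [91.5000 -109.5000; -109.5000 146.2500]
BᵀPA = [-7.5000 -76.5000; 17.0000 107.2500]
K = S⁻¹·BᵀPA = [0.5494 0.3994; 0.5276 1.0323]
A−BK = [0.0379 0.0687; 0.4229 0.5683]
AᵀP(A−BK) = [1.4013 1.9454; 1.9454 3.0825]
P' = Q + AᵀP(A−BK) = [7.6513 -0.0546; -0.0546 4.0825]
tr(P') = 11.7338


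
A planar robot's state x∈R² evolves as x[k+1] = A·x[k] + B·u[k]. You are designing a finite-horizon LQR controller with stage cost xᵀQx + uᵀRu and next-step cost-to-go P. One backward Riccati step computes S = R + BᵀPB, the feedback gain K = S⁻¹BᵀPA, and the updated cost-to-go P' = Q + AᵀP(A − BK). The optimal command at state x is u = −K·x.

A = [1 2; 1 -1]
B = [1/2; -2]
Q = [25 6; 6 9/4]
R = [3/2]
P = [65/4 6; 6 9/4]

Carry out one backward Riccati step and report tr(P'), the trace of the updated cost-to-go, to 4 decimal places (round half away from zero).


74.4817

BᵀP = [-3.8750 -1.5000]
S = R + BᵀPB = [3/2] + [1.0625] = [2.5625]
BᵀPA = [-5.3750 -6.2500]
K = S⁻¹·BᵀPA = [-2.0976 -2.4390]
A−BK = [2.0488 3.2195; -3.1951 -5.8780]
AᵀP(A−BK) = [19.2256 23.1402; 23.1402 28.0061]
P' = Q + AᵀP(A−BK) = [44.2256 29.1402; 29.1402 30.2561]
tr(P') = 74.4817


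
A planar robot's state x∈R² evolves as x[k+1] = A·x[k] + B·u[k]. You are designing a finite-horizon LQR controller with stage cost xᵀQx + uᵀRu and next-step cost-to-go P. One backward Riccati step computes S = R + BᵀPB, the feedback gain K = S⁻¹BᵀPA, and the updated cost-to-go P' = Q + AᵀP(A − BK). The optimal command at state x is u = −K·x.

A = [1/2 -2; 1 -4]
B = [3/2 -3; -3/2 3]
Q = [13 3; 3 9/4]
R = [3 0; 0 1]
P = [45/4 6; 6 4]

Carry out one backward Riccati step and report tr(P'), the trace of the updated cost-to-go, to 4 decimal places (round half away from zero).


124.5961

BᵀP = [7.8750 3.0000; -15.7500 -6.0000]
S = R + BᵀPB = [3 0; 0 1] + [7.3125 -14.6250; -14.6250 29.2500] = [10.3125 -14.6250; -14.6250 30.2500]
BᵀPA = [6.9375 -27.7500; -13.8750 55.5000]
K = S⁻¹·BᵀPA = [0.0707 -0.2830; -0.4245 1.6979]
A−BK = [-0.8795 3.5182; 2.3795 -9.5182]
AᵀP(A−BK) = [6.4321 -25.7285; -25.7285 102.9140]
P' = Q + AᵀP(A−BK) = [19.4321 -22.7285; -22.7285 105.1640]
tr(P') = 124.5961


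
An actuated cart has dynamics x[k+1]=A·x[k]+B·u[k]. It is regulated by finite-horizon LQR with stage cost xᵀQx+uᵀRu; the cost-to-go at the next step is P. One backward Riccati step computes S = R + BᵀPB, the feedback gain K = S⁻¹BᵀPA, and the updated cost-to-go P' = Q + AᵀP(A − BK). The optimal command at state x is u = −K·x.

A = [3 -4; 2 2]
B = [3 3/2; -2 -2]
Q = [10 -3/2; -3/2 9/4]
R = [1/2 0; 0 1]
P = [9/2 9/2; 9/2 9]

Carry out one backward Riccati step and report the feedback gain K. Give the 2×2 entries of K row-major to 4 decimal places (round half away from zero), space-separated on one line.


BᵀP = [4.5000 -4.5000; -2.2500 -11.2500]
S = R + BᵀPB = [1/2 0; 0 1] + [22.5000 15.7500; 15.7500 19.1250] = [23.0000 15.7500; 15.7500 20.1250]
BᵀPA = [4.5000 -27.0000; -29.2500 -13.5000]
K = S⁻¹·BᵀPA = [2.5662 -1.5397; -3.4617 0.5342]
A−BK = [0.4940 -0.1821; 0.2089 -0.0111]
AᵀP(A−BK) = [17.6962 -4.4463; -4.4463 1.6392]
P' = Q + AᵀP(A−BK) = [27.6962 -5.9463; -5.9463 3.8892]
tr(P') = 31.5855

2.5662 -1.5397 -3.4617 0.5342


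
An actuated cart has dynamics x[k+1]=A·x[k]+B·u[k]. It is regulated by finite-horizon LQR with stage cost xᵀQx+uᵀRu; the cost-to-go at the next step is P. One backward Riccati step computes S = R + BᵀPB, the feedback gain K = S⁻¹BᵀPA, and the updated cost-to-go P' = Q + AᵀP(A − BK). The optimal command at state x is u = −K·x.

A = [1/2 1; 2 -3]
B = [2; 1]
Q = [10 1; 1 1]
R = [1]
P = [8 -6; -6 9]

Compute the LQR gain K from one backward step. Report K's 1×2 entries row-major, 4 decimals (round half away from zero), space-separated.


BᵀP = [10.0000 -3.0000]
S = R + BᵀPB = [1] + [17.0000] = [18.0000]
BᵀPA = [-1.0000 19.0000]
K = S⁻¹·BᵀPA = [-0.0556 1.0556]
A−BK = [0.6111 -1.1111; 2.0556 -4.0556]
AᵀP(A−BK) = [25.9444 -51.9444; -51.9444 104.9444]
P' = Q + AᵀP(A−BK) = [35.9444 -50.9444; -50.9444 105.9444]
tr(P') = 141.8889

-0.0556 1.0556


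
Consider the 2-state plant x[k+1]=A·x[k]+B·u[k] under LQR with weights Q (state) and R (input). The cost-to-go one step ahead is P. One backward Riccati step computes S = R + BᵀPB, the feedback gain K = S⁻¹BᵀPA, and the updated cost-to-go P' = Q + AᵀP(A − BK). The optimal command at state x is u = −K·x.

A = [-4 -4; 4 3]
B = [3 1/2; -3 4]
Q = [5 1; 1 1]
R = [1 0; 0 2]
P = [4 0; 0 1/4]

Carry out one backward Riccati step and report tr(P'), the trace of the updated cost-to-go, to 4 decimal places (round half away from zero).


9.4497

BᵀP = [12.0000 -0.7500; 2.0000 1.0000]
S = R + BᵀPB = [1 0; 0 2] + [38.2500 3.0000; 3.0000 5.0000] = [39.2500 3.0000; 3.0000 7.0000]
BᵀPA = [-51.0000 -50.2500; -4.0000 -5.0000]
K = S⁻¹·BᵀPA = [-1.2982 -1.2672; -0.0151 -0.1712]
A−BK = [-0.0978 -0.1129; 0.1656 -0.1167]
AᵀP(A−BK) = [1.7310 1.6896; 1.6896 1.7187]
P' = Q + AᵀP(A−BK) = [6.7310 2.6896; 2.6896 2.7187]
tr(P') = 9.4497


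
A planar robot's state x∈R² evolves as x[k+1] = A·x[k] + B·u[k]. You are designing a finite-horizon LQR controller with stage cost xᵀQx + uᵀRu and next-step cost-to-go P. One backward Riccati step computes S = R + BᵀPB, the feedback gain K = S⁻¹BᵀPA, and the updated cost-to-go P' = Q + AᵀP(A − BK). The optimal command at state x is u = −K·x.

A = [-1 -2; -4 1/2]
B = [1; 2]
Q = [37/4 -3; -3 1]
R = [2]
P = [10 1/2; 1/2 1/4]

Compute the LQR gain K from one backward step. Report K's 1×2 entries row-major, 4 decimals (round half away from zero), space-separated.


BᵀP = [11.0000 1.0000]
S = R + BᵀPB = [2] + [13.0000] = [15.0000]
BᵀPA = [-15.0000 -21.5000]
K = S⁻¹·BᵀPA = [-1.0000 -1.4333]
A−BK = [0.0000 -0.5667; -2.0000 3.3667]
AᵀP(A−BK) = [3.0000 1.7500; 1.7500 8.2458]
P' = Q + AᵀP(A−BK) = [12.2500 -1.2500; -1.2500 9.2458]
tr(P') = 21.4958

-1.0000 -1.4333


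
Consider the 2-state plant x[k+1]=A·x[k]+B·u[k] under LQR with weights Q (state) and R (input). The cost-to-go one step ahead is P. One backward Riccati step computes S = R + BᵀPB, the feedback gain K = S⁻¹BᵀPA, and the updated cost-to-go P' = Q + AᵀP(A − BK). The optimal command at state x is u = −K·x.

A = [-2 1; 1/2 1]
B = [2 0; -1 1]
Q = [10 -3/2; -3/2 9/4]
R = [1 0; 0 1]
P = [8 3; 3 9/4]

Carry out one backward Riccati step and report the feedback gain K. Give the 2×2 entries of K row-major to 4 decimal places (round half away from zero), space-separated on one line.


BᵀP = [13.0000 3.7500; 3.0000 2.2500]
S = R + BᵀPB = [1 0; 0 1] + [22.2500 3.7500; 3.7500 2.2500] = [23.2500 3.7500; 3.7500 3.2500]
BᵀPA = [-24.1250 16.7500; -4.8750 5.2500]
K = S⁻¹·BᵀPA = [-0.9776 0.5650; -0.3720 0.9634]
A−BK = [-0.0447 -0.1301; -0.1057 0.6016]
AᵀP(A−BK) = [1.1636 -1.0467; -1.0467 1.7276]
P' = Q + AᵀP(A−BK) = [11.1636 -2.5467; -2.5467 3.9776]
tr(P') = 15.1413

-0.9776 0.5650 -0.3720 0.9634


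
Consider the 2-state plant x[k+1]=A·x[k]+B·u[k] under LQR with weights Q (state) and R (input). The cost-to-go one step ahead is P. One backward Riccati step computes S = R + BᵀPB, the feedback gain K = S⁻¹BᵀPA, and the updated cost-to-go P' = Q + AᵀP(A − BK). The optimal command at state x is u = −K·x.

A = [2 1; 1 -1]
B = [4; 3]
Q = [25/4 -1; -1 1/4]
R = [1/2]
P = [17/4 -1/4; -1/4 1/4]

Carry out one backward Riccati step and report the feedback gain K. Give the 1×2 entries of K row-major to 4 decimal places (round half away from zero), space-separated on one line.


0.4981 0.2548

BᵀP = [16.2500 -0.2500]
S = R + BᵀPB = [1/2] + [64.2500] = [64.7500]
BᵀPA = [32.2500 16.5000]
K = S⁻¹·BᵀPA = [0.4981 0.2548]
A−BK = [0.0077 -0.0193; -0.4942 -1.7645]
AᵀP(A−BK) = [0.1873 0.2819; 0.2819 0.7954]
P' = Q + AᵀP(A−BK) = [6.4373 -0.7181; -0.7181 1.0454]
tr(P') = 7.4826
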